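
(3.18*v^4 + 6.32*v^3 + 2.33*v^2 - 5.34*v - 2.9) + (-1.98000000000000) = 3.18*v^4 + 6.32*v^3 + 2.33*v^2 - 5.34*v - 4.88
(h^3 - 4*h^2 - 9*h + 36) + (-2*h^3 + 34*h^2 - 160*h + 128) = -h^3 + 30*h^2 - 169*h + 164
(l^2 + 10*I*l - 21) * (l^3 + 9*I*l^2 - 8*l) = l^5 + 19*I*l^4 - 119*l^3 - 269*I*l^2 + 168*l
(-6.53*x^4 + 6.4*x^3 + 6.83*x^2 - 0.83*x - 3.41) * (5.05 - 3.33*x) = 21.7449*x^5 - 54.2885*x^4 + 9.5761*x^3 + 37.2554*x^2 + 7.1638*x - 17.2205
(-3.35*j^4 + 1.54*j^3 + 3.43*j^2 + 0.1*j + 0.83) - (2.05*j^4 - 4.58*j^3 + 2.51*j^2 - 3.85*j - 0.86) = -5.4*j^4 + 6.12*j^3 + 0.92*j^2 + 3.95*j + 1.69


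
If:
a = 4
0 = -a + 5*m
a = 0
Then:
No Solution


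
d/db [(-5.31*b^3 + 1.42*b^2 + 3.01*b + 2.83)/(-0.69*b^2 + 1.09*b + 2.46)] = (3.6639*b^4 - 11.5758*b^3 - 35.5631*b^2 + 10.8918*b + 4.3199)/(0.4761*b^4 - 1.5042*b^3 - 2.2067*b^2 + 5.3628*b + 6.0516)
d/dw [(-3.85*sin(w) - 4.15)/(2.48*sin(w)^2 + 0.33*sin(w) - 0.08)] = (9.548*sin(w)^2 + 20.584*sin(w) + 1.6775)*cos(w)/(6.1504*sin(w)^4 + 1.6368*sin(w)^3 - 0.2879*sin(w)^2 - 0.0528*sin(w) + 0.0064)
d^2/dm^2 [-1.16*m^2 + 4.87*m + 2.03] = -2.32000000000000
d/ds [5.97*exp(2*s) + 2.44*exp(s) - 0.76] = (11.94*exp(s) + 2.44)*exp(s)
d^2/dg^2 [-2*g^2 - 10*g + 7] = -4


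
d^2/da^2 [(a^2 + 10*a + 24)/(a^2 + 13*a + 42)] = -6/(a^3 + 21*a^2 + 147*a + 343)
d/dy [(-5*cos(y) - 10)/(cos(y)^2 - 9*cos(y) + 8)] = 5*(sin(y)^2 - 4*cos(y) + 25)*sin(y)/(cos(y)^2 - 9*cos(y) + 8)^2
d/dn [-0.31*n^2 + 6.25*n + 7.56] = 6.25 - 0.62*n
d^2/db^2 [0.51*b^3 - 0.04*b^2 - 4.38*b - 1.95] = 3.06*b - 0.08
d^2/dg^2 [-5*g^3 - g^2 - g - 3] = -30*g - 2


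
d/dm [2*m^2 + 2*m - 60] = 4*m + 2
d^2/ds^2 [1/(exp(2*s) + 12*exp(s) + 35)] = 4*(-(exp(s) + 3)*(exp(2*s) + 12*exp(s) + 35) + 2*(exp(s) + 6)^2*exp(s))*exp(s)/(exp(2*s) + 12*exp(s) + 35)^3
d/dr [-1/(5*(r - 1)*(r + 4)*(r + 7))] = ((r - 1)*(r + 4) + (r - 1)*(r + 7) + (r + 4)*(r + 7))/(5*(r - 1)^2*(r + 4)^2*(r + 7)^2)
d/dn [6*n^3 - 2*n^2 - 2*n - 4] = 18*n^2 - 4*n - 2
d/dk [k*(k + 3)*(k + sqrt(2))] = k*(k + 3) + k*(k + sqrt(2)) + (k + 3)*(k + sqrt(2))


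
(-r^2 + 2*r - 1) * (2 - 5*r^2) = 5*r^4 - 10*r^3 + 3*r^2 + 4*r - 2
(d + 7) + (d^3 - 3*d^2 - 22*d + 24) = d^3 - 3*d^2 - 21*d + 31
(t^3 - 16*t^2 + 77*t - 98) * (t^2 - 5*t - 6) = t^5 - 21*t^4 + 151*t^3 - 387*t^2 + 28*t + 588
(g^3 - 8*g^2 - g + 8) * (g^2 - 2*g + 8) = g^5 - 10*g^4 + 23*g^3 - 54*g^2 - 24*g + 64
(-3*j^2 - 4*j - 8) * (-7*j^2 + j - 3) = 21*j^4 + 25*j^3 + 61*j^2 + 4*j + 24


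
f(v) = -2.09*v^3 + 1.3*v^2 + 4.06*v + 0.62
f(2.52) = -14.34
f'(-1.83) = -21.70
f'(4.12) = -91.66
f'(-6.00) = -237.26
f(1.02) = 3.90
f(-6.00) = 474.50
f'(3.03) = -45.63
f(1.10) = 3.88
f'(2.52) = -29.21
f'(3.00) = -44.57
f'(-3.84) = -98.38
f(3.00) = -31.93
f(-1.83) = 10.35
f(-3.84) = 122.54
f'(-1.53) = -14.60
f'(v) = -6.27*v^2 + 2.6*v + 4.06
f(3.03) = -33.28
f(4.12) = -106.75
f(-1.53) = 4.94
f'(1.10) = -0.67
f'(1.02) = 0.19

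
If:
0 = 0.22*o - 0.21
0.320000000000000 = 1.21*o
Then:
No Solution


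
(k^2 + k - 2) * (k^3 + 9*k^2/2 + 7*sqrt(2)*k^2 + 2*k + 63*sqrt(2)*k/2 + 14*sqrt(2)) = k^5 + 11*k^4/2 + 7*sqrt(2)*k^4 + 9*k^3/2 + 77*sqrt(2)*k^3/2 - 7*k^2 + 63*sqrt(2)*k^2/2 - 49*sqrt(2)*k - 4*k - 28*sqrt(2)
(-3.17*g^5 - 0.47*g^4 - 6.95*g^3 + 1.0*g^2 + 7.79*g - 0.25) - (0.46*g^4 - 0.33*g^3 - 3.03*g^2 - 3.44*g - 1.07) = -3.17*g^5 - 0.93*g^4 - 6.62*g^3 + 4.03*g^2 + 11.23*g + 0.82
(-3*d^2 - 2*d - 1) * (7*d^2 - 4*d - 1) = -21*d^4 - 2*d^3 + 4*d^2 + 6*d + 1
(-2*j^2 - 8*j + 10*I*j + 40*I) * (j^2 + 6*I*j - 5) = -2*j^4 - 8*j^3 - 2*I*j^3 - 50*j^2 - 8*I*j^2 - 200*j - 50*I*j - 200*I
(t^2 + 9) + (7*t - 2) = t^2 + 7*t + 7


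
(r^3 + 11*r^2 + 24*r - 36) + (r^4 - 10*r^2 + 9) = r^4 + r^3 + r^2 + 24*r - 27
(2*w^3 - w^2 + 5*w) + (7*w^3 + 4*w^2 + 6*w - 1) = 9*w^3 + 3*w^2 + 11*w - 1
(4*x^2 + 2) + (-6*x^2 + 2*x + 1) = -2*x^2 + 2*x + 3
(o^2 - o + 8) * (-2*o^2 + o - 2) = -2*o^4 + 3*o^3 - 19*o^2 + 10*o - 16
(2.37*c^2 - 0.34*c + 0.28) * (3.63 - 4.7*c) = -11.139*c^3 + 10.2011*c^2 - 2.5502*c + 1.0164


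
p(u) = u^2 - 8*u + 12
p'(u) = 2*u - 8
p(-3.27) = 48.85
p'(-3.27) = -14.54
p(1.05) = 4.70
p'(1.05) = -5.90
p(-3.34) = 49.88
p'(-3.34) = -14.68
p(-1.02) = 21.20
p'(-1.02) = -10.04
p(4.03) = -4.00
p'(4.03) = 0.06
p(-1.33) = 24.41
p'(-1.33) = -10.66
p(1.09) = 4.47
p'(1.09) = -5.82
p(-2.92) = 43.89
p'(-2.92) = -13.84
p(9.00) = 21.00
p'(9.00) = 10.00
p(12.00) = 60.00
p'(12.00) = 16.00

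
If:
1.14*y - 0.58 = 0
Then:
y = 0.51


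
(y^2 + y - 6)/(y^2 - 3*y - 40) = (-y^2 - y + 6)/(-y^2 + 3*y + 40)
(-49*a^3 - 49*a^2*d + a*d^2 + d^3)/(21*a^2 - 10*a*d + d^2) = (-7*a^2 - 8*a*d - d^2)/(3*a - d)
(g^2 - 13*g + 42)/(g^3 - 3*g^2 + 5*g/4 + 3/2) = 4*(g^2 - 13*g + 42)/(4*g^3 - 12*g^2 + 5*g + 6)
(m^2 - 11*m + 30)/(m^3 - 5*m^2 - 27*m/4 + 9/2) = 4*(m - 5)/(4*m^2 + 4*m - 3)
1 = 1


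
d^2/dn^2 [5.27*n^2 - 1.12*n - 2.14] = 10.5400000000000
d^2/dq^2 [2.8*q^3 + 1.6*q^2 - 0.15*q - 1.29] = 16.8*q + 3.2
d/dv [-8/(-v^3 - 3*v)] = 24*(-v^2 - 1)/(v^2*(v^2 + 3)^2)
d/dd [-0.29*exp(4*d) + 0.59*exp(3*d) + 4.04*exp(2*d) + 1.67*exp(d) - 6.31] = (-1.16*exp(3*d) + 1.77*exp(2*d) + 8.08*exp(d) + 1.67)*exp(d)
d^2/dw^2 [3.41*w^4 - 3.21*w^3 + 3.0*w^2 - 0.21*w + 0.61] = 40.92*w^2 - 19.26*w + 6.0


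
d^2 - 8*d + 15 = (d - 5)*(d - 3)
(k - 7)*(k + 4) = k^2 - 3*k - 28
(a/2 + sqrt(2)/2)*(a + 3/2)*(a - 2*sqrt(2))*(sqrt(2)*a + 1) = sqrt(2)*a^4/2 - a^3/2 + 3*sqrt(2)*a^3/4 - 5*sqrt(2)*a^2/2 - 3*a^2/4 - 15*sqrt(2)*a/4 - 2*a - 3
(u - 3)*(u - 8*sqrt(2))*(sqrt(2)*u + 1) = sqrt(2)*u^3 - 15*u^2 - 3*sqrt(2)*u^2 - 8*sqrt(2)*u + 45*u + 24*sqrt(2)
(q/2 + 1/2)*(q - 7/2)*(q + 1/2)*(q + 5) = q^4/2 + 3*q^3/2 - 59*q^2/8 - 51*q/4 - 35/8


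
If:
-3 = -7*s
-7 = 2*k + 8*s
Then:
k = -73/14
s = 3/7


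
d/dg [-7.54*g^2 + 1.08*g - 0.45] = 1.08 - 15.08*g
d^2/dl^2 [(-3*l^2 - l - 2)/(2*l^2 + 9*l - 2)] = 20*(5*l^3 - 6*l^2 - 12*l - 20)/(8*l^6 + 108*l^5 + 462*l^4 + 513*l^3 - 462*l^2 + 108*l - 8)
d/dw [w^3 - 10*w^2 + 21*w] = 3*w^2 - 20*w + 21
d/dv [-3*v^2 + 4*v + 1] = 4 - 6*v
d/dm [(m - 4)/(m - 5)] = -1/(m - 5)^2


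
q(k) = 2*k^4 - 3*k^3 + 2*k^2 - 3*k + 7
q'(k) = 8*k^3 - 9*k^2 + 4*k - 3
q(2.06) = 19.10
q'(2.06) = 36.98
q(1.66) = 8.99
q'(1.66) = 15.43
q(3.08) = 109.06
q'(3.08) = 157.69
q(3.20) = 129.29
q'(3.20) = 179.78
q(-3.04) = 289.70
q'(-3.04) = -323.09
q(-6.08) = 3506.47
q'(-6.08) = -2158.06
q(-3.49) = 466.07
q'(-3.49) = -466.65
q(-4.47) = 1126.79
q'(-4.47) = -915.23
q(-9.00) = 15505.00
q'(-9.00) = -6600.00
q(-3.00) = 277.00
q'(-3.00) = -312.00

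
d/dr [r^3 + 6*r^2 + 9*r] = 3*r^2 + 12*r + 9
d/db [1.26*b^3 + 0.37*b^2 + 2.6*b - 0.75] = 3.78*b^2 + 0.74*b + 2.6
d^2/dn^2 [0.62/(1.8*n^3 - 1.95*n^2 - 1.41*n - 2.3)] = ((2.418 - 6.696*n)*(-1.8*n^3 + 1.95*n^2 + 1.41*n + 2.3) - 0.62*(-10.8*n^2 + 7.8*n + 2.82)*(-5.4*n^2 + 3.9*n + 1.41))/(-1.8*n^3 + 1.95*n^2 + 1.41*n + 2.3)^3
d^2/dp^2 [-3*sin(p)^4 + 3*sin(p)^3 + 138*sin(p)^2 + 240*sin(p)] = 48*sin(p)^4 - 27*sin(p)^3 - 588*sin(p)^2 - 222*sin(p) + 276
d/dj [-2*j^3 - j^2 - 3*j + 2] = -6*j^2 - 2*j - 3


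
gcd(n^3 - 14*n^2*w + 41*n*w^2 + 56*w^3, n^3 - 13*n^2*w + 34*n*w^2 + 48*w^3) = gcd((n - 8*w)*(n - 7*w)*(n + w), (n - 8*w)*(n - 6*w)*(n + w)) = -n^2 + 7*n*w + 8*w^2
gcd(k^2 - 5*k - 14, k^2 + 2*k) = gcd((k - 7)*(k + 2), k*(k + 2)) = k + 2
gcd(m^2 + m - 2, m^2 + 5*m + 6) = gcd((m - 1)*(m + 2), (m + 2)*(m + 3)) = m + 2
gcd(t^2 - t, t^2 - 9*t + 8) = t - 1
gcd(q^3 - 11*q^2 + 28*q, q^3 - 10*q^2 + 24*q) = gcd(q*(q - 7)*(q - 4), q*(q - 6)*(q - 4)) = q^2 - 4*q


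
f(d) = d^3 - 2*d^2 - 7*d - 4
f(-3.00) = -28.00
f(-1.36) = -0.69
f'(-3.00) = 32.00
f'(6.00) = 77.00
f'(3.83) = 21.69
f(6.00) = 98.00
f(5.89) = 89.72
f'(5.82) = 71.34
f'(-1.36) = 3.99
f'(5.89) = 73.52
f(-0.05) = -3.66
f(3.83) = -3.97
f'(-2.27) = 17.54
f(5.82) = 84.65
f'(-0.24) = -5.87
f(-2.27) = -10.11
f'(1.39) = -6.76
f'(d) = 3*d^2 - 4*d - 7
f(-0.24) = -2.45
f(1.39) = -14.91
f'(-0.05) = -6.79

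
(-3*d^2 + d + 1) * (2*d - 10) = -6*d^3 + 32*d^2 - 8*d - 10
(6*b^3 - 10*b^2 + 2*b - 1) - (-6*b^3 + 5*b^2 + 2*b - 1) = 12*b^3 - 15*b^2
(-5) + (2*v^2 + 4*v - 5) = 2*v^2 + 4*v - 10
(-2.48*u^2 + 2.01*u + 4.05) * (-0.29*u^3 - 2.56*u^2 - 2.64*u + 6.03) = 0.7192*u^5 + 5.7659*u^4 + 0.2271*u^3 - 30.6288*u^2 + 1.4283*u + 24.4215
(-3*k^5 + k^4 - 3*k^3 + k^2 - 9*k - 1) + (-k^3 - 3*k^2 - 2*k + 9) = -3*k^5 + k^4 - 4*k^3 - 2*k^2 - 11*k + 8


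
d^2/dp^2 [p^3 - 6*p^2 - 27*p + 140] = 6*p - 12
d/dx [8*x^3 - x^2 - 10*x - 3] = 24*x^2 - 2*x - 10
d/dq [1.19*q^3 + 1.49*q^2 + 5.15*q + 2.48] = 3.57*q^2 + 2.98*q + 5.15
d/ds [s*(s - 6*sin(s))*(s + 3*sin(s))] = -3*s^2*cos(s) + 3*s^2 - 6*s*sin(s) - 18*s*sin(2*s) - 18*sin(s)^2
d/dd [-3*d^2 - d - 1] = -6*d - 1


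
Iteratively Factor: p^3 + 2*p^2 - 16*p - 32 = (p + 4)*(p^2 - 2*p - 8) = (p + 2)*(p + 4)*(p - 4)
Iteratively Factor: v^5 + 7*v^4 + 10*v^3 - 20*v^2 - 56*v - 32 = (v + 2)*(v^4 + 5*v^3 - 20*v - 16) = (v + 1)*(v + 2)*(v^3 + 4*v^2 - 4*v - 16) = (v + 1)*(v + 2)^2*(v^2 + 2*v - 8) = (v - 2)*(v + 1)*(v + 2)^2*(v + 4)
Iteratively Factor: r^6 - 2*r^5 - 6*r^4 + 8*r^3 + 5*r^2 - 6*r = (r + 1)*(r^5 - 3*r^4 - 3*r^3 + 11*r^2 - 6*r) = (r - 3)*(r + 1)*(r^4 - 3*r^2 + 2*r) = (r - 3)*(r - 1)*(r + 1)*(r^3 + r^2 - 2*r) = r*(r - 3)*(r - 1)*(r + 1)*(r^2 + r - 2) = r*(r - 3)*(r - 1)^2*(r + 1)*(r + 2)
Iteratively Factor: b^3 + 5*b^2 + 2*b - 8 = (b - 1)*(b^2 + 6*b + 8) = (b - 1)*(b + 4)*(b + 2)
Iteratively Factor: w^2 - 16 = (w + 4)*(w - 4)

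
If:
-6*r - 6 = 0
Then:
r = -1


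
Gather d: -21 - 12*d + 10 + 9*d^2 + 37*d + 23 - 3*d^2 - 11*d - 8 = 6*d^2 + 14*d + 4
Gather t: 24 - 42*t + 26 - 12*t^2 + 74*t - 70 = -12*t^2 + 32*t - 20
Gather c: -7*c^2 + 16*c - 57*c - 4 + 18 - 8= -7*c^2 - 41*c + 6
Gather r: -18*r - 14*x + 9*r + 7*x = -9*r - 7*x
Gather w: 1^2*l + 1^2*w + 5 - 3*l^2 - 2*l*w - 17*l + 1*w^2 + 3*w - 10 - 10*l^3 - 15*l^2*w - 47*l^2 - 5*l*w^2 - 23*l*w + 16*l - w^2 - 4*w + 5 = -10*l^3 - 50*l^2 - 5*l*w^2 + w*(-15*l^2 - 25*l)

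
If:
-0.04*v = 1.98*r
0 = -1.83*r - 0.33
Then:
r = -0.18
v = 8.93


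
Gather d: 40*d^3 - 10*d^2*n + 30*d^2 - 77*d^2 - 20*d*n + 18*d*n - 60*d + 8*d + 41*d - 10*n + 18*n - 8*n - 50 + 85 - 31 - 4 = 40*d^3 + d^2*(-10*n - 47) + d*(-2*n - 11)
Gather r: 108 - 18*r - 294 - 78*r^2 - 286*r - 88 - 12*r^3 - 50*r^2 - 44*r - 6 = -12*r^3 - 128*r^2 - 348*r - 280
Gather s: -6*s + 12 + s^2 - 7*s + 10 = s^2 - 13*s + 22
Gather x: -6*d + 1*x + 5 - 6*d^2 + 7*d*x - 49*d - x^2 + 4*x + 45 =-6*d^2 - 55*d - x^2 + x*(7*d + 5) + 50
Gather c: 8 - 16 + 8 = 0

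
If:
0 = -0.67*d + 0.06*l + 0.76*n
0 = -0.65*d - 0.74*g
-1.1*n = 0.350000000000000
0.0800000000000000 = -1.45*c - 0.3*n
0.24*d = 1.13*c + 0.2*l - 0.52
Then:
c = 0.01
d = -0.15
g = 0.13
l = 2.36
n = -0.32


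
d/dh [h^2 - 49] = 2*h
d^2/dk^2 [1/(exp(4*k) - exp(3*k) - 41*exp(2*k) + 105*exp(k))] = ((-16*exp(3*k) + 9*exp(2*k) + 164*exp(k) - 105)*(exp(3*k) - exp(2*k) - 41*exp(k) + 105) + 2*(4*exp(3*k) - 3*exp(2*k) - 82*exp(k) + 105)^2)*exp(-k)/(exp(3*k) - exp(2*k) - 41*exp(k) + 105)^3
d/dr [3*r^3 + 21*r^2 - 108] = 3*r*(3*r + 14)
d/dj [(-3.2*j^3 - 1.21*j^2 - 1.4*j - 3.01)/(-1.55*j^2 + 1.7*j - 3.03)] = (4.96*j^4 - 10.88*j^3 + 24.861*j^2 - 1.9984*j + 9.359)/(2.4025*j^4 - 5.27*j^3 + 12.283*j^2 - 10.302*j + 9.1809)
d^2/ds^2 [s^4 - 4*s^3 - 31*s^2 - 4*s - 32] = 12*s^2 - 24*s - 62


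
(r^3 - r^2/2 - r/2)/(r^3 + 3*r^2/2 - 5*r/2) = (2*r + 1)/(2*r + 5)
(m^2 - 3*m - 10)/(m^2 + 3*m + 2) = (m - 5)/(m + 1)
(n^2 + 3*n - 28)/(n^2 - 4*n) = (n + 7)/n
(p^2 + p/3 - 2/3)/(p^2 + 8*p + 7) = (p - 2/3)/(p + 7)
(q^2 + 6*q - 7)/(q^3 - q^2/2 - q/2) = 2*(q + 7)/(q*(2*q + 1))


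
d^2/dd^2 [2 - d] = 0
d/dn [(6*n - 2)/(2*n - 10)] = -14/(n - 5)^2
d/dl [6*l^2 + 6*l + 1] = 12*l + 6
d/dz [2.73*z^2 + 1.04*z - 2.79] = 5.46*z + 1.04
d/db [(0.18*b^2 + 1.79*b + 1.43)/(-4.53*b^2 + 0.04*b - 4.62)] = (8.1159*b^2 + 11.2926*b - 8.327)/(20.5209*b^4 - 0.3624*b^3 + 41.8588*b^2 - 0.3696*b + 21.3444)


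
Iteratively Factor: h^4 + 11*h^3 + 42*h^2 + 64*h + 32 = (h + 4)*(h^3 + 7*h^2 + 14*h + 8) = (h + 2)*(h + 4)*(h^2 + 5*h + 4) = (h + 2)*(h + 4)^2*(h + 1)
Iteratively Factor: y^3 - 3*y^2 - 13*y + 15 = (y + 3)*(y^2 - 6*y + 5) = (y - 5)*(y + 3)*(y - 1)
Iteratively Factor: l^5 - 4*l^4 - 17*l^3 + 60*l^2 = (l + 4)*(l^4 - 8*l^3 + 15*l^2) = l*(l + 4)*(l^3 - 8*l^2 + 15*l) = l*(l - 5)*(l + 4)*(l^2 - 3*l) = l^2*(l - 5)*(l + 4)*(l - 3)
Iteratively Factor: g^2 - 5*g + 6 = (g - 3)*(g - 2)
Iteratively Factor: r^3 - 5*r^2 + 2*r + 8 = (r + 1)*(r^2 - 6*r + 8) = (r - 2)*(r + 1)*(r - 4)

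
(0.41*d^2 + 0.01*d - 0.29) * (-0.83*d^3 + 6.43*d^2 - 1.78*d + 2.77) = -0.3403*d^5 + 2.628*d^4 - 0.4248*d^3 - 0.7468*d^2 + 0.5439*d - 0.8033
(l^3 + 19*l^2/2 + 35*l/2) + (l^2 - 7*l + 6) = l^3 + 21*l^2/2 + 21*l/2 + 6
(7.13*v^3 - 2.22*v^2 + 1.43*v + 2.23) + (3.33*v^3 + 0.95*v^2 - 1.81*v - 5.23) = 10.46*v^3 - 1.27*v^2 - 0.38*v - 3.0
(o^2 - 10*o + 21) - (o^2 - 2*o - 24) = 45 - 8*o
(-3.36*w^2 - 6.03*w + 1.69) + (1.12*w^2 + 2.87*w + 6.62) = -2.24*w^2 - 3.16*w + 8.31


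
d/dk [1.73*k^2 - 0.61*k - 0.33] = 3.46*k - 0.61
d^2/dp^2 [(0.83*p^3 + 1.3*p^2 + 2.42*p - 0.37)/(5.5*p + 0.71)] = (50.215*p^3 + 19.4469*p^2 + 2.51041799999999*p - 39.97454)/(166.375*p^3 + 64.4325*p^2 + 8.31765*p + 0.357911)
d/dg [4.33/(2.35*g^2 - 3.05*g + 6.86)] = (13.2065 - 20.351*g)/(2.35*g^2 - 3.05*g + 6.86)^2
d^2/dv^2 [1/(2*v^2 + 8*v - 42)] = (-v^2 - 4*v + 4*(v + 2)^2 + 21)/(v^2 + 4*v - 21)^3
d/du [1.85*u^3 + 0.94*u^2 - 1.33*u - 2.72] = 5.55*u^2 + 1.88*u - 1.33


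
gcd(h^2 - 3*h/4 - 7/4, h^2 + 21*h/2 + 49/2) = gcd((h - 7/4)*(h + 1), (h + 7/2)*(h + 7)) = 1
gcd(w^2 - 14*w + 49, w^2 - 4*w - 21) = w - 7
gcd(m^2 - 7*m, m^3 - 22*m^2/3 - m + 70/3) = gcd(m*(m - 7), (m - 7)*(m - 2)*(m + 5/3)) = m - 7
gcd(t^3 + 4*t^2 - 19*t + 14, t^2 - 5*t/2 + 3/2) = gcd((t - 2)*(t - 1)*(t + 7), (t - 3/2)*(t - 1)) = t - 1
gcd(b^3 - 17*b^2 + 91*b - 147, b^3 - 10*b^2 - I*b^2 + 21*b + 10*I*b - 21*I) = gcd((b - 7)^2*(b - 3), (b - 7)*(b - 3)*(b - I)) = b^2 - 10*b + 21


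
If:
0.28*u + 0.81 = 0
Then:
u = -2.89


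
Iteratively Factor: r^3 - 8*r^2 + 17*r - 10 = (r - 2)*(r^2 - 6*r + 5) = (r - 5)*(r - 2)*(r - 1)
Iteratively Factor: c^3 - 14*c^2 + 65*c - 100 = (c - 5)*(c^2 - 9*c + 20) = (c - 5)*(c - 4)*(c - 5)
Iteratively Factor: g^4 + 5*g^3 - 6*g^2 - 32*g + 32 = (g + 4)*(g^3 + g^2 - 10*g + 8) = (g + 4)^2*(g^2 - 3*g + 2) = (g - 2)*(g + 4)^2*(g - 1)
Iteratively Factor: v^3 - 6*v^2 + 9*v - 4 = (v - 1)*(v^2 - 5*v + 4) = (v - 4)*(v - 1)*(v - 1)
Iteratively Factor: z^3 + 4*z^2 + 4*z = (z)*(z^2 + 4*z + 4) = z*(z + 2)*(z + 2)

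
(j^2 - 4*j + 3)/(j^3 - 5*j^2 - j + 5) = (j - 3)/(j^2 - 4*j - 5)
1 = 1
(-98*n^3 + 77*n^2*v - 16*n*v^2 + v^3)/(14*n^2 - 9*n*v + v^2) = -7*n + v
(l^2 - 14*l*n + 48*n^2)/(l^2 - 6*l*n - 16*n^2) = (l - 6*n)/(l + 2*n)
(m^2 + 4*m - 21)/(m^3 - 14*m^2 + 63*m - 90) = (m + 7)/(m^2 - 11*m + 30)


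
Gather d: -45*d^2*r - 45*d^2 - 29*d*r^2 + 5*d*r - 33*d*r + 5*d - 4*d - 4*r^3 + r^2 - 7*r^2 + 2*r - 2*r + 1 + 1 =d^2*(-45*r - 45) + d*(-29*r^2 - 28*r + 1) - 4*r^3 - 6*r^2 + 2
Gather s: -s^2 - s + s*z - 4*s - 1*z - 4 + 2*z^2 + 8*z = -s^2 + s*(z - 5) + 2*z^2 + 7*z - 4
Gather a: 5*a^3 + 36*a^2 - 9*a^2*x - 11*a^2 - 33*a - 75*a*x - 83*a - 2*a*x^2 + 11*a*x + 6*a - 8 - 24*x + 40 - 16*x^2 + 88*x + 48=5*a^3 + a^2*(25 - 9*x) + a*(-2*x^2 - 64*x - 110) - 16*x^2 + 64*x + 80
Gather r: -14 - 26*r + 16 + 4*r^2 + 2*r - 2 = 4*r^2 - 24*r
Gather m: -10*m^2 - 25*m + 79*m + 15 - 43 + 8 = -10*m^2 + 54*m - 20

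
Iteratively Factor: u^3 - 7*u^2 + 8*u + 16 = (u - 4)*(u^2 - 3*u - 4) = (u - 4)*(u + 1)*(u - 4)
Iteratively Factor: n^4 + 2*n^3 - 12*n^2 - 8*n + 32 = (n + 2)*(n^3 - 12*n + 16) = (n + 2)*(n + 4)*(n^2 - 4*n + 4) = (n - 2)*(n + 2)*(n + 4)*(n - 2)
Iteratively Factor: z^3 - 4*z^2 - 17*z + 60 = (z - 5)*(z^2 + z - 12) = (z - 5)*(z + 4)*(z - 3)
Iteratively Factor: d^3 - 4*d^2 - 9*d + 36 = (d - 4)*(d^2 - 9) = (d - 4)*(d - 3)*(d + 3)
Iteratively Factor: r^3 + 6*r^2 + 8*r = (r + 2)*(r^2 + 4*r) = (r + 2)*(r + 4)*(r)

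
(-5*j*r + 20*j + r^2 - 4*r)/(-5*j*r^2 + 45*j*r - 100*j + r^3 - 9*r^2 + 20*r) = 1/(r - 5)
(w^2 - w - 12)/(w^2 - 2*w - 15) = (w - 4)/(w - 5)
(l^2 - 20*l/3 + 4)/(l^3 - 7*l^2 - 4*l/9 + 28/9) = 3*(l - 6)/(3*l^2 - 19*l - 14)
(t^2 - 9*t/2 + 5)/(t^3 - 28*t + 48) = (t - 5/2)/(t^2 + 2*t - 24)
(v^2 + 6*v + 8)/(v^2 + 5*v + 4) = (v + 2)/(v + 1)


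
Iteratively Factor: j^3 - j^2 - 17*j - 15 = (j + 1)*(j^2 - 2*j - 15) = (j + 1)*(j + 3)*(j - 5)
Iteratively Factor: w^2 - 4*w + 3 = (w - 3)*(w - 1)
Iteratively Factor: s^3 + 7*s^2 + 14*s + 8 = (s + 2)*(s^2 + 5*s + 4) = (s + 1)*(s + 2)*(s + 4)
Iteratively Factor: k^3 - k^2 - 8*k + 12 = (k - 2)*(k^2 + k - 6) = (k - 2)*(k + 3)*(k - 2)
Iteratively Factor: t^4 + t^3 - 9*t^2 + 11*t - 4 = (t - 1)*(t^3 + 2*t^2 - 7*t + 4) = (t - 1)^2*(t^2 + 3*t - 4) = (t - 1)^3*(t + 4)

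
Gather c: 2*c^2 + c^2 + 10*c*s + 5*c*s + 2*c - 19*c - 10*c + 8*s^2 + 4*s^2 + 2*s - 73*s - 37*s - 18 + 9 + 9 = 3*c^2 + c*(15*s - 27) + 12*s^2 - 108*s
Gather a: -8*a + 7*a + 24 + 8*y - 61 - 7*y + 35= -a + y - 2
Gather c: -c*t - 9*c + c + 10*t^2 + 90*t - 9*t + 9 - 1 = c*(-t - 8) + 10*t^2 + 81*t + 8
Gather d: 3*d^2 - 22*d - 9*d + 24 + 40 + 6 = 3*d^2 - 31*d + 70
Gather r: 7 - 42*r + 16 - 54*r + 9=32 - 96*r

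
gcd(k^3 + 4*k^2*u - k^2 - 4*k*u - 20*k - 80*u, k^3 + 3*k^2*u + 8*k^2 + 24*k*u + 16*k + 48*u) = k + 4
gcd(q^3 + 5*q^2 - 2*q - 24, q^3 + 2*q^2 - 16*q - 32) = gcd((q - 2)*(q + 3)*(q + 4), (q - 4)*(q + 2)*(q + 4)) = q + 4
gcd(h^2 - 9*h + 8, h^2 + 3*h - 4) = h - 1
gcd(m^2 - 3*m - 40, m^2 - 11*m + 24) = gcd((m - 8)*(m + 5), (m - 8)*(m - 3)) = m - 8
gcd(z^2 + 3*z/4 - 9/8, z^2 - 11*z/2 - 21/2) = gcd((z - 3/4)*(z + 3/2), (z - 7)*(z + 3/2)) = z + 3/2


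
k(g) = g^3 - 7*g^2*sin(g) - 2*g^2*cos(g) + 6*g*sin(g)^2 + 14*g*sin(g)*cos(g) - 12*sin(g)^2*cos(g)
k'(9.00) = 838.29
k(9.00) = 606.65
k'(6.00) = -99.45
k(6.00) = 196.66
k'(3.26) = 175.04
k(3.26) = 70.33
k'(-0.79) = -2.71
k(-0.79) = 0.61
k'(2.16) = -5.56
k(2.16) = -12.29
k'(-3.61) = 117.77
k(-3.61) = -46.85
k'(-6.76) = -227.07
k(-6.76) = -215.50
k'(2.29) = 5.60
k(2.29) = -12.34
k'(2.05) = -11.77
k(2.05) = -11.31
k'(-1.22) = -5.01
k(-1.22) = 2.37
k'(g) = 2*g^2*sin(g) - 7*g^2*cos(g) + 3*g^2 - 14*g*sin(g)^2 + 12*g*sin(g)*cos(g) - 14*g*sin(g) + 14*g*cos(g)^2 - 4*g*cos(g) + 12*sin(g)^3 + 6*sin(g)^2 - 24*sin(g)*cos(g)^2 + 14*sin(g)*cos(g)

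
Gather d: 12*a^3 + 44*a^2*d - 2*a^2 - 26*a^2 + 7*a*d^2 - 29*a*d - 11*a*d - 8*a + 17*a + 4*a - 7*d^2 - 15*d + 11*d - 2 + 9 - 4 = 12*a^3 - 28*a^2 + 13*a + d^2*(7*a - 7) + d*(44*a^2 - 40*a - 4) + 3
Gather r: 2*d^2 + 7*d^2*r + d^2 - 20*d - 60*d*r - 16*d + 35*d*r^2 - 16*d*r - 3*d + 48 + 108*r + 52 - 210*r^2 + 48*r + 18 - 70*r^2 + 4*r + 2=3*d^2 - 39*d + r^2*(35*d - 280) + r*(7*d^2 - 76*d + 160) + 120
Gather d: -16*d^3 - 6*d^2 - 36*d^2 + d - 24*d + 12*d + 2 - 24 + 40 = -16*d^3 - 42*d^2 - 11*d + 18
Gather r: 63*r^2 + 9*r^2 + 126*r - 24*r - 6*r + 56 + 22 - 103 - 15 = 72*r^2 + 96*r - 40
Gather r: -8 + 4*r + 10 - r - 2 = 3*r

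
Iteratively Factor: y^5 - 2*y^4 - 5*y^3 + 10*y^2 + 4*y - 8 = (y - 2)*(y^4 - 5*y^2 + 4) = (y - 2)*(y + 2)*(y^3 - 2*y^2 - y + 2) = (y - 2)*(y - 1)*(y + 2)*(y^2 - y - 2) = (y - 2)*(y - 1)*(y + 1)*(y + 2)*(y - 2)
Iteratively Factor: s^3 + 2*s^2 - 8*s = (s)*(s^2 + 2*s - 8) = s*(s - 2)*(s + 4)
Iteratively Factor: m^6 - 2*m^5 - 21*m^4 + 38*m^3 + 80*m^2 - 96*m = (m)*(m^5 - 2*m^4 - 21*m^3 + 38*m^2 + 80*m - 96) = m*(m + 2)*(m^4 - 4*m^3 - 13*m^2 + 64*m - 48) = m*(m - 3)*(m + 2)*(m^3 - m^2 - 16*m + 16) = m*(m - 3)*(m - 1)*(m + 2)*(m^2 - 16) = m*(m - 4)*(m - 3)*(m - 1)*(m + 2)*(m + 4)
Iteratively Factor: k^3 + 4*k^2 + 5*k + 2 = (k + 1)*(k^2 + 3*k + 2) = (k + 1)^2*(k + 2)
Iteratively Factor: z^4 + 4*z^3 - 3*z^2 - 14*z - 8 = (z + 4)*(z^3 - 3*z - 2) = (z - 2)*(z + 4)*(z^2 + 2*z + 1) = (z - 2)*(z + 1)*(z + 4)*(z + 1)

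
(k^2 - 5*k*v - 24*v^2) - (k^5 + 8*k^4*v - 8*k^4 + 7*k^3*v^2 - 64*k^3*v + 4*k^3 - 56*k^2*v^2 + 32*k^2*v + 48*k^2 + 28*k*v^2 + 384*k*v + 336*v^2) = -k^5 - 8*k^4*v + 8*k^4 - 7*k^3*v^2 + 64*k^3*v - 4*k^3 + 56*k^2*v^2 - 32*k^2*v - 47*k^2 - 28*k*v^2 - 389*k*v - 360*v^2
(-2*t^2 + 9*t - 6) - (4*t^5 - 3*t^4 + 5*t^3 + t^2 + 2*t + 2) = -4*t^5 + 3*t^4 - 5*t^3 - 3*t^2 + 7*t - 8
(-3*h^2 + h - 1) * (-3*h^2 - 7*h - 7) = 9*h^4 + 18*h^3 + 17*h^2 + 7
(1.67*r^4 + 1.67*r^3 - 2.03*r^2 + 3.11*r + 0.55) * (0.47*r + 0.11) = 0.7849*r^5 + 0.9686*r^4 - 0.7704*r^3 + 1.2384*r^2 + 0.6006*r + 0.0605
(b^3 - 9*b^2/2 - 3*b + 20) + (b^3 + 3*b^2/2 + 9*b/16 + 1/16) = 2*b^3 - 3*b^2 - 39*b/16 + 321/16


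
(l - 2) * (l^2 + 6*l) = l^3 + 4*l^2 - 12*l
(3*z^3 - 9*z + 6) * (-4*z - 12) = -12*z^4 - 36*z^3 + 36*z^2 + 84*z - 72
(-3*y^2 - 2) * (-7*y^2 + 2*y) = 21*y^4 - 6*y^3 + 14*y^2 - 4*y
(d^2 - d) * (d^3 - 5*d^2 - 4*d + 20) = d^5 - 6*d^4 + d^3 + 24*d^2 - 20*d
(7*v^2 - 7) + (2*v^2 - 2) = 9*v^2 - 9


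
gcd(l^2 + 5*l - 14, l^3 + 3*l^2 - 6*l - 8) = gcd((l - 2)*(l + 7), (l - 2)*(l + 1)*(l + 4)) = l - 2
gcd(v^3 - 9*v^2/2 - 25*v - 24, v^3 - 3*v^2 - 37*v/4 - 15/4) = v + 3/2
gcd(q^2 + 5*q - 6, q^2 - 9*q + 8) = q - 1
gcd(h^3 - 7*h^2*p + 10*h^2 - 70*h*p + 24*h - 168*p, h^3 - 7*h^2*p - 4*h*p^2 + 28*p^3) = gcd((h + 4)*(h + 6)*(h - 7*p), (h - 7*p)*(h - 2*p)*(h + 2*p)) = -h + 7*p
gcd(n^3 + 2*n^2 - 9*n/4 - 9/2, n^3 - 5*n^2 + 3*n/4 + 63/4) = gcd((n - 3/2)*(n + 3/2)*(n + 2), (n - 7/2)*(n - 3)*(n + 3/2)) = n + 3/2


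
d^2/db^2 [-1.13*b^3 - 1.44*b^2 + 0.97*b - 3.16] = -6.78*b - 2.88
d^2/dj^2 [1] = 0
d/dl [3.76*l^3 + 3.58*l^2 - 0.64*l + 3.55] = 11.28*l^2 + 7.16*l - 0.64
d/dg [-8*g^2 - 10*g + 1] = -16*g - 10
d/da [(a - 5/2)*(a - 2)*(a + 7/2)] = 3*a^2 - 2*a - 43/4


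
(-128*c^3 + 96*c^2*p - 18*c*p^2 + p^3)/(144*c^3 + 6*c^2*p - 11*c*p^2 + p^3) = (16*c^2 - 10*c*p + p^2)/(-18*c^2 - 3*c*p + p^2)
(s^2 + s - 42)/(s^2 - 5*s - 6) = (s + 7)/(s + 1)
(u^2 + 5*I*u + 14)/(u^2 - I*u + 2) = (u + 7*I)/(u + I)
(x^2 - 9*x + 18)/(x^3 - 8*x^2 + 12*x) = (x - 3)/(x*(x - 2))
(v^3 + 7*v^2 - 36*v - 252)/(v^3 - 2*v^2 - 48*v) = (v^2 + v - 42)/(v*(v - 8))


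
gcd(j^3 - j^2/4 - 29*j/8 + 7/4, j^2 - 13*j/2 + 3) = j - 1/2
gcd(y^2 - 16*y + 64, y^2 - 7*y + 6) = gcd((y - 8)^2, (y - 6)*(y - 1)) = 1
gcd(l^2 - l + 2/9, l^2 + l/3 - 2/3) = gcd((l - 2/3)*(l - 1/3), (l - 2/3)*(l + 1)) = l - 2/3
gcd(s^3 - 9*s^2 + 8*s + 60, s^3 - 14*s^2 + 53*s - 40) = s - 5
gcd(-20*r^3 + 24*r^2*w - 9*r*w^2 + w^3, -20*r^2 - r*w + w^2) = 5*r - w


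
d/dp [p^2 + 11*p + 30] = 2*p + 11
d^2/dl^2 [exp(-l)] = exp(-l)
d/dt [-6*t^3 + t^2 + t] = -18*t^2 + 2*t + 1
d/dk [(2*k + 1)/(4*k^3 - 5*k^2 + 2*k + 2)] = 2*(-8*k^3 - k^2 + 5*k + 1)/(16*k^6 - 40*k^5 + 41*k^4 - 4*k^3 - 16*k^2 + 8*k + 4)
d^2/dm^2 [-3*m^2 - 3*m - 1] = -6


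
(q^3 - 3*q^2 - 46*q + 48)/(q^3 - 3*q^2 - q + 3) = (q^2 - 2*q - 48)/(q^2 - 2*q - 3)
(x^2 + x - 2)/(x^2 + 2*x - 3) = (x + 2)/(x + 3)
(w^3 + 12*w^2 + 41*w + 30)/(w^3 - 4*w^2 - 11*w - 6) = (w^2 + 11*w + 30)/(w^2 - 5*w - 6)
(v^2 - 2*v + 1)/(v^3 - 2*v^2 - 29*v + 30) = (v - 1)/(v^2 - v - 30)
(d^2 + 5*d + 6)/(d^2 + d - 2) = (d + 3)/(d - 1)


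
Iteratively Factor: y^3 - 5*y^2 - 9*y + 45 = (y - 5)*(y^2 - 9) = (y - 5)*(y - 3)*(y + 3)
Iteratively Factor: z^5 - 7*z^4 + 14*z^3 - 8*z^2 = (z - 1)*(z^4 - 6*z^3 + 8*z^2) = (z - 4)*(z - 1)*(z^3 - 2*z^2) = z*(z - 4)*(z - 1)*(z^2 - 2*z) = z*(z - 4)*(z - 2)*(z - 1)*(z)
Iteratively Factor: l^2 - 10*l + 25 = (l - 5)*(l - 5)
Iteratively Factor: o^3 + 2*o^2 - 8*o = (o - 2)*(o^2 + 4*o) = o*(o - 2)*(o + 4)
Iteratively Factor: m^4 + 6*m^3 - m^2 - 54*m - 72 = (m + 3)*(m^3 + 3*m^2 - 10*m - 24) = (m - 3)*(m + 3)*(m^2 + 6*m + 8) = (m - 3)*(m + 3)*(m + 4)*(m + 2)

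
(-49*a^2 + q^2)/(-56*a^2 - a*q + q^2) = (-7*a + q)/(-8*a + q)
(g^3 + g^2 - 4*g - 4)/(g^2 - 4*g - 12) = (g^2 - g - 2)/(g - 6)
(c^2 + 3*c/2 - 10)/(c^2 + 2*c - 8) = (c - 5/2)/(c - 2)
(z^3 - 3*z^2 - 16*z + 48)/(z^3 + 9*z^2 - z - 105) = (z^2 - 16)/(z^2 + 12*z + 35)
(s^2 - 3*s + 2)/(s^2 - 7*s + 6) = (s - 2)/(s - 6)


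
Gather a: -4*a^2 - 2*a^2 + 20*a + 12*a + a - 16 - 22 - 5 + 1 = -6*a^2 + 33*a - 42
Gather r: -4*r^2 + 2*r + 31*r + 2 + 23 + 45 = -4*r^2 + 33*r + 70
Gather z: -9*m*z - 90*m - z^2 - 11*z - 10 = -90*m - z^2 + z*(-9*m - 11) - 10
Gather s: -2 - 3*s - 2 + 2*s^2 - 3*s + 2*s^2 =4*s^2 - 6*s - 4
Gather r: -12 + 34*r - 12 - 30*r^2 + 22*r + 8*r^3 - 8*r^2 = 8*r^3 - 38*r^2 + 56*r - 24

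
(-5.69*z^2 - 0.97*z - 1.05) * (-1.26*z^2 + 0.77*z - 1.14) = 7.1694*z^4 - 3.1591*z^3 + 7.0627*z^2 + 0.2973*z + 1.197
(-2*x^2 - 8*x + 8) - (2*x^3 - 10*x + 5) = -2*x^3 - 2*x^2 + 2*x + 3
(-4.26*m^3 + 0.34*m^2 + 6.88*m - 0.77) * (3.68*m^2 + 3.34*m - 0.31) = -15.6768*m^5 - 12.9772*m^4 + 27.7746*m^3 + 20.0402*m^2 - 4.7046*m + 0.2387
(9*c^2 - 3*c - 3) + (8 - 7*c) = 9*c^2 - 10*c + 5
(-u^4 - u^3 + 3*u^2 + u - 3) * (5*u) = -5*u^5 - 5*u^4 + 15*u^3 + 5*u^2 - 15*u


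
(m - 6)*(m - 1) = m^2 - 7*m + 6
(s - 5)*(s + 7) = s^2 + 2*s - 35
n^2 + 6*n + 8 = (n + 2)*(n + 4)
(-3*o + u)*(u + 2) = -3*o*u - 6*o + u^2 + 2*u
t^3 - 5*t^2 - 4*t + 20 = (t - 5)*(t - 2)*(t + 2)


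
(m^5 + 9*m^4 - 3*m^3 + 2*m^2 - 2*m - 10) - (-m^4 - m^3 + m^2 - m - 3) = m^5 + 10*m^4 - 2*m^3 + m^2 - m - 7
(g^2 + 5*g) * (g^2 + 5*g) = g^4 + 10*g^3 + 25*g^2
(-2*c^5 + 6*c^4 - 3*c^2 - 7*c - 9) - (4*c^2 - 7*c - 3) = -2*c^5 + 6*c^4 - 7*c^2 - 6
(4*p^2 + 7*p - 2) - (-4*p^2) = 8*p^2 + 7*p - 2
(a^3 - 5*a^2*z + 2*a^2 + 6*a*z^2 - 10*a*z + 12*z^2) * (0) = 0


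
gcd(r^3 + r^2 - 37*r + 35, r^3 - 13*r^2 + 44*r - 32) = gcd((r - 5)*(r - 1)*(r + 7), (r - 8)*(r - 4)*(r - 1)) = r - 1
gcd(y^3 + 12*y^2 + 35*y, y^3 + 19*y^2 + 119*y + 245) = y^2 + 12*y + 35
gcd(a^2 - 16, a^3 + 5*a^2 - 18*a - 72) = a - 4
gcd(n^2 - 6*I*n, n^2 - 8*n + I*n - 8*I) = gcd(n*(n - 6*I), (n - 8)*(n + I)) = 1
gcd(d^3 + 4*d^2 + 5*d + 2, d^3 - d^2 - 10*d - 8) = d^2 + 3*d + 2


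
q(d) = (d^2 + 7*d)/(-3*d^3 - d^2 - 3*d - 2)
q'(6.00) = 0.03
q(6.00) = -0.11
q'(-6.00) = -0.01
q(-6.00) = -0.00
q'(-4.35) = -0.04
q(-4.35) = -0.05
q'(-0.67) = -100.37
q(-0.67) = -9.15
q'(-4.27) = -0.04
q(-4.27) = -0.05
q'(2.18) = 0.25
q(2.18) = -0.45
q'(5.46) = 0.03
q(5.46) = -0.13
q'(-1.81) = -0.65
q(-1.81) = -0.52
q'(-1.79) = -0.68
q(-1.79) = -0.54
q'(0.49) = -0.60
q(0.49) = -0.90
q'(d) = (2*d + 7)/(-3*d^3 - d^2 - 3*d - 2) + (d^2 + 7*d)*(9*d^2 + 2*d + 3)/(-3*d^3 - d^2 - 3*d - 2)^2 = (d*(d + 7)*(9*d^2 + 2*d + 3) - (2*d + 7)*(3*d^3 + d^2 + 3*d + 2))/(3*d^3 + d^2 + 3*d + 2)^2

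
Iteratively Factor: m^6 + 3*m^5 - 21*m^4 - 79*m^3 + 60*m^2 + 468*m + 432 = (m + 3)*(m^5 - 21*m^3 - 16*m^2 + 108*m + 144) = (m - 4)*(m + 3)*(m^4 + 4*m^3 - 5*m^2 - 36*m - 36) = (m - 4)*(m + 3)^2*(m^3 + m^2 - 8*m - 12) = (m - 4)*(m - 3)*(m + 3)^2*(m^2 + 4*m + 4) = (m - 4)*(m - 3)*(m + 2)*(m + 3)^2*(m + 2)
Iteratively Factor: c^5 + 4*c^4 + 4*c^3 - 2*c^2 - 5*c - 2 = (c - 1)*(c^4 + 5*c^3 + 9*c^2 + 7*c + 2) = (c - 1)*(c + 1)*(c^3 + 4*c^2 + 5*c + 2) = (c - 1)*(c + 1)*(c + 2)*(c^2 + 2*c + 1) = (c - 1)*(c + 1)^2*(c + 2)*(c + 1)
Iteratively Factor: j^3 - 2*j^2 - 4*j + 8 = (j - 2)*(j^2 - 4) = (j - 2)*(j + 2)*(j - 2)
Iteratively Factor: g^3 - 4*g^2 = (g)*(g^2 - 4*g) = g*(g - 4)*(g)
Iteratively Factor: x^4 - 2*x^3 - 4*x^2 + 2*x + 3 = (x + 1)*(x^3 - 3*x^2 - x + 3) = (x - 1)*(x + 1)*(x^2 - 2*x - 3) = (x - 3)*(x - 1)*(x + 1)*(x + 1)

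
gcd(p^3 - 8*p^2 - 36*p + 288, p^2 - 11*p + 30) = p - 6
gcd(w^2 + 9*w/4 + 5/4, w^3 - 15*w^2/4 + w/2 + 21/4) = w + 1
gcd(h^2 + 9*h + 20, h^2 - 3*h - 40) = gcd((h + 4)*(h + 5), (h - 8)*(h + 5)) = h + 5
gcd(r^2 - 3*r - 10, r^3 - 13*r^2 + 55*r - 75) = r - 5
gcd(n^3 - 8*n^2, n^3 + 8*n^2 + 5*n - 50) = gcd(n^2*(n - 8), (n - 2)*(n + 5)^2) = 1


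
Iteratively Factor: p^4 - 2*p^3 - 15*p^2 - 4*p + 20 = (p + 2)*(p^3 - 4*p^2 - 7*p + 10) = (p - 1)*(p + 2)*(p^2 - 3*p - 10) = (p - 1)*(p + 2)^2*(p - 5)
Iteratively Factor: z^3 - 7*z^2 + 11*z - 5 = (z - 1)*(z^2 - 6*z + 5) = (z - 5)*(z - 1)*(z - 1)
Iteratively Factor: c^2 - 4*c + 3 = (c - 3)*(c - 1)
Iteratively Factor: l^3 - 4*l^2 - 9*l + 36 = (l + 3)*(l^2 - 7*l + 12) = (l - 3)*(l + 3)*(l - 4)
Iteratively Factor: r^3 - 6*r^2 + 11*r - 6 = (r - 2)*(r^2 - 4*r + 3) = (r - 3)*(r - 2)*(r - 1)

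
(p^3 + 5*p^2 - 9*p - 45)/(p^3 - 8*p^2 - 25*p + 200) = (p^2 - 9)/(p^2 - 13*p + 40)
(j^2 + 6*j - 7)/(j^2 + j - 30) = (j^2 + 6*j - 7)/(j^2 + j - 30)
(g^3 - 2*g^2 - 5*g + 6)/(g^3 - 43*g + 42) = (g^2 - g - 6)/(g^2 + g - 42)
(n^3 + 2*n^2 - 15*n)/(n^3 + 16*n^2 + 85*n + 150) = n*(n - 3)/(n^2 + 11*n + 30)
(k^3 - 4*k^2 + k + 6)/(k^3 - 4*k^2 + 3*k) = (k^2 - k - 2)/(k*(k - 1))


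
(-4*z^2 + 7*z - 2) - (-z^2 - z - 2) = -3*z^2 + 8*z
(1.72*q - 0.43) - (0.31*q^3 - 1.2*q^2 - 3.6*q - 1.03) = -0.31*q^3 + 1.2*q^2 + 5.32*q + 0.6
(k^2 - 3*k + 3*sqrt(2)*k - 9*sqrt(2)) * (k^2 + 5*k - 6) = k^4 + 2*k^3 + 3*sqrt(2)*k^3 - 21*k^2 + 6*sqrt(2)*k^2 - 63*sqrt(2)*k + 18*k + 54*sqrt(2)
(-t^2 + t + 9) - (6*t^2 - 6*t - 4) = -7*t^2 + 7*t + 13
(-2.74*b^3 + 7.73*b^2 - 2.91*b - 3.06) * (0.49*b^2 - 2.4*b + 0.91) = -1.3426*b^5 + 10.3637*b^4 - 22.4713*b^3 + 12.5189*b^2 + 4.6959*b - 2.7846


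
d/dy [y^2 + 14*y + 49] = 2*y + 14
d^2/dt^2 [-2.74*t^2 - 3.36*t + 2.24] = -5.48000000000000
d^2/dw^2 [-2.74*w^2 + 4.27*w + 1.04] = -5.48000000000000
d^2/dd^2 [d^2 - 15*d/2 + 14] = 2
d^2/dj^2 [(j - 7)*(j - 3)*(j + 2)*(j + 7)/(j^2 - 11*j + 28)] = 2*(j^3 - 12*j^2 + 48*j + 2)/(j^3 - 12*j^2 + 48*j - 64)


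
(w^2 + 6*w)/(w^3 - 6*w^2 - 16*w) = (w + 6)/(w^2 - 6*w - 16)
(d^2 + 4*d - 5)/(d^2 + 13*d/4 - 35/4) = 4*(d - 1)/(4*d - 7)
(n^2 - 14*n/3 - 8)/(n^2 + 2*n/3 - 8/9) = 3*(n - 6)/(3*n - 2)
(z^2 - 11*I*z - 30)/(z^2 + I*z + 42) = (z - 5*I)/(z + 7*I)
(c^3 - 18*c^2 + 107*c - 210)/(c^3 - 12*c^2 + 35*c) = (c - 6)/c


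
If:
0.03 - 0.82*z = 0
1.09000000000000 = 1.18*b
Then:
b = 0.92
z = 0.04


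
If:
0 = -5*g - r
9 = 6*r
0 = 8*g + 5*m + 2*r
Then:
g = -3/10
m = -3/25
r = 3/2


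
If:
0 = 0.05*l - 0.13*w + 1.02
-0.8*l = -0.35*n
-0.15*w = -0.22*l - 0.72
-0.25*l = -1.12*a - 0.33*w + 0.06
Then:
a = -1.95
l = 2.82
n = 6.43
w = 8.93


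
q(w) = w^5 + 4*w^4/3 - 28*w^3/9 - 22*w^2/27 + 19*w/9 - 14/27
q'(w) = 5*w^4 + 16*w^3/3 - 28*w^2/3 - 44*w/27 + 19/9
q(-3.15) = -96.87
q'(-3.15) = 240.22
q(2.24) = 55.12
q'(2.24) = 137.45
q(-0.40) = -1.27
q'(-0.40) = 1.06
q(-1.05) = 0.31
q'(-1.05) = -6.56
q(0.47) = 0.06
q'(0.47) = 0.08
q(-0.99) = -0.06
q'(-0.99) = -5.80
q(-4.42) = -935.21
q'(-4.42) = 1274.79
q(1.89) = 20.69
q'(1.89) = 65.50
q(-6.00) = -5418.52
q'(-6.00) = 5003.89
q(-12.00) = -215951.19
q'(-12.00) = 93141.67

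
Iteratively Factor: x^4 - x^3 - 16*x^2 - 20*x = (x + 2)*(x^3 - 3*x^2 - 10*x) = (x - 5)*(x + 2)*(x^2 + 2*x) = (x - 5)*(x + 2)^2*(x)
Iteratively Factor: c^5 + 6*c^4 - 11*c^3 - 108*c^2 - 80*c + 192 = (c - 1)*(c^4 + 7*c^3 - 4*c^2 - 112*c - 192) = (c - 1)*(c + 4)*(c^3 + 3*c^2 - 16*c - 48) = (c - 1)*(c + 3)*(c + 4)*(c^2 - 16) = (c - 1)*(c + 3)*(c + 4)^2*(c - 4)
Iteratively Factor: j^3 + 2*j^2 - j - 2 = (j + 1)*(j^2 + j - 2) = (j + 1)*(j + 2)*(j - 1)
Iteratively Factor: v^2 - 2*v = (v - 2)*(v)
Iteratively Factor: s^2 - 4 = (s + 2)*(s - 2)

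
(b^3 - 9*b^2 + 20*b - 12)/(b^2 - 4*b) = (b^3 - 9*b^2 + 20*b - 12)/(b*(b - 4))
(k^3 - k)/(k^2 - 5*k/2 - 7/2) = 2*k*(k - 1)/(2*k - 7)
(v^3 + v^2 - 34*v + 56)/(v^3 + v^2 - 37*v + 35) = (v^2 - 6*v + 8)/(v^2 - 6*v + 5)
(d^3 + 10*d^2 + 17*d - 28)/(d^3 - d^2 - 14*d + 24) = (d^2 + 6*d - 7)/(d^2 - 5*d + 6)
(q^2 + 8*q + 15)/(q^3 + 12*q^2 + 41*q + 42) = (q + 5)/(q^2 + 9*q + 14)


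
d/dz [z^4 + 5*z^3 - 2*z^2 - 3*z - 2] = 4*z^3 + 15*z^2 - 4*z - 3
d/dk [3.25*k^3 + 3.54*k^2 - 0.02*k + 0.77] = 9.75*k^2 + 7.08*k - 0.02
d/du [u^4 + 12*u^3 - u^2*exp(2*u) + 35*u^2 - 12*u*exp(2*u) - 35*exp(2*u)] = 4*u^3 - 2*u^2*exp(2*u) + 36*u^2 - 26*u*exp(2*u) + 70*u - 82*exp(2*u)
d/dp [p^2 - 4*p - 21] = 2*p - 4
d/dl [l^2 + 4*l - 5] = 2*l + 4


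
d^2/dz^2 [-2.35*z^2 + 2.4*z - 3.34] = -4.70000000000000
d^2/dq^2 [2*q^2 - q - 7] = 4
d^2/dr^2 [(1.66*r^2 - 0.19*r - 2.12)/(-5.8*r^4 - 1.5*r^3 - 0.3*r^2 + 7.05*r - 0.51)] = (-335.0544*r^8 - 9.95279999999985*r^7 + 1451.0908*r^6 - 256.6602*r^5 + 183.28572*r^4 - 327.9141*r^3 - 208.84104*r^2 - 36.80802*r + 210.592638)/(195.112*r^12 + 151.38*r^11 + 69.426*r^10 - 692.451*r^9 - 312.9498*r^8 - 94.1625*r^7 + 854.5824*r^6 + 98.01135*r^5 + 17.03619*r^4 - 355.704075*r^3 + 76.278915*r^2 - 5.501115*r + 0.132651)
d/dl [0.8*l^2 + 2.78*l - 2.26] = 1.6*l + 2.78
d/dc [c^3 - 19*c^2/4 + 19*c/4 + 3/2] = 3*c^2 - 19*c/2 + 19/4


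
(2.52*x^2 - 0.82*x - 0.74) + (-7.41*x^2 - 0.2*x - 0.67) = -4.89*x^2 - 1.02*x - 1.41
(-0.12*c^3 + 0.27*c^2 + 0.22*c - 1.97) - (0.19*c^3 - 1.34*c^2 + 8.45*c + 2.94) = -0.31*c^3 + 1.61*c^2 - 8.23*c - 4.91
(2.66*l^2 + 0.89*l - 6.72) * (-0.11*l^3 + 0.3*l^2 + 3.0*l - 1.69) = -0.2926*l^5 + 0.7001*l^4 + 8.9862*l^3 - 3.8414*l^2 - 21.6641*l + 11.3568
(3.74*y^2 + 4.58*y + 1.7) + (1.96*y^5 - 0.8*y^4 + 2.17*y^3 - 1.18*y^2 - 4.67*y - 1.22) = 1.96*y^5 - 0.8*y^4 + 2.17*y^3 + 2.56*y^2 - 0.0899999999999999*y + 0.48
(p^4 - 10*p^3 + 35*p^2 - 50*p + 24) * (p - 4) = p^5 - 14*p^4 + 75*p^3 - 190*p^2 + 224*p - 96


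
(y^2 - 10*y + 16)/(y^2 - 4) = (y - 8)/(y + 2)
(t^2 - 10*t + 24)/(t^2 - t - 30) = (t - 4)/(t + 5)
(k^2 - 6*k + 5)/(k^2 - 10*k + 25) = (k - 1)/(k - 5)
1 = 1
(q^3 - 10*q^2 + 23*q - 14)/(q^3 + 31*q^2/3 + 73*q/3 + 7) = 3*(q^3 - 10*q^2 + 23*q - 14)/(3*q^3 + 31*q^2 + 73*q + 21)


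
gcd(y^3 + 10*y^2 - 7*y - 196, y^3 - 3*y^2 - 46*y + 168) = y^2 + 3*y - 28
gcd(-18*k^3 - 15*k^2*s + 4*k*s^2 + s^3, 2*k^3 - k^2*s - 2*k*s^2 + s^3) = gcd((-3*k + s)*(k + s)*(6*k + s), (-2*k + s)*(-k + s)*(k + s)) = k + s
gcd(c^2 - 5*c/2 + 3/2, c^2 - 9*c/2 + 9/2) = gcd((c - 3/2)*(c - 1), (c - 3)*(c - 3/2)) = c - 3/2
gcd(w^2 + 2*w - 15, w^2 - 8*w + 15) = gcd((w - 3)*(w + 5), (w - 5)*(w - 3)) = w - 3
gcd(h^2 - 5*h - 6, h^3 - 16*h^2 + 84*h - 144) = h - 6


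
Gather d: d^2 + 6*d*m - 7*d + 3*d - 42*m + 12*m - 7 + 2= d^2 + d*(6*m - 4) - 30*m - 5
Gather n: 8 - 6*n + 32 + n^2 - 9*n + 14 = n^2 - 15*n + 54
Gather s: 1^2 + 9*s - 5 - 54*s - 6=-45*s - 10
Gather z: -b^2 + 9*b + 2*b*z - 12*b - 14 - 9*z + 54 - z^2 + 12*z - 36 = -b^2 - 3*b - z^2 + z*(2*b + 3) + 4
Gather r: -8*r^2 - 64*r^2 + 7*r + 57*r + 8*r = -72*r^2 + 72*r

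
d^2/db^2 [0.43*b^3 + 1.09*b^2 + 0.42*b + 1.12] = 2.58*b + 2.18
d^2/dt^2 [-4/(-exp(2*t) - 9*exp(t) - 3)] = 4*(2*(2*exp(t) + 9)^2*exp(t) - (4*exp(t) + 9)*(exp(2*t) + 9*exp(t) + 3))*exp(t)/(exp(2*t) + 9*exp(t) + 3)^3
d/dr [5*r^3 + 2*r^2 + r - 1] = 15*r^2 + 4*r + 1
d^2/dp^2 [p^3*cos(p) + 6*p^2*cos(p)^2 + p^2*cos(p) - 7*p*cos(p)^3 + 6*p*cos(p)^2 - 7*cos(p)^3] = -p^3*cos(p) - 6*p^2*sin(p) - p^2*cos(p) - 12*p^2*cos(2*p) - 4*p*sin(p) - 24*p*sin(2*p) + 45*p*cos(p)/4 - 12*p*cos(2*p) + 63*p*cos(3*p)/4 + 21*sin(p)/2 - 12*sin(2*p) + 21*sin(3*p)/2 + 29*cos(p)/4 + 6*cos(2*p) + 63*cos(3*p)/4 + 6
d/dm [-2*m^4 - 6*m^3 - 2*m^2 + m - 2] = -8*m^3 - 18*m^2 - 4*m + 1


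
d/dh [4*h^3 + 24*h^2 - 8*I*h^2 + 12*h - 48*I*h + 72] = 12*h^2 + 16*h*(3 - I) + 12 - 48*I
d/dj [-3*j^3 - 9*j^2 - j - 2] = -9*j^2 - 18*j - 1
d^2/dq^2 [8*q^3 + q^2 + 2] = 48*q + 2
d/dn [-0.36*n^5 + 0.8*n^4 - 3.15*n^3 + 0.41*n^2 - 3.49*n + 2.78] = -1.8*n^4 + 3.2*n^3 - 9.45*n^2 + 0.82*n - 3.49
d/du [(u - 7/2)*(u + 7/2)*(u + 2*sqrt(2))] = 3*u^2 + 4*sqrt(2)*u - 49/4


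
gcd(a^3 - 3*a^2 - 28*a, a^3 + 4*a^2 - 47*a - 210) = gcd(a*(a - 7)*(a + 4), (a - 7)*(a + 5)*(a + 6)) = a - 7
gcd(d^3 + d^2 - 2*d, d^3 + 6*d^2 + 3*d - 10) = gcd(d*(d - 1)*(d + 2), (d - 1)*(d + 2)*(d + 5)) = d^2 + d - 2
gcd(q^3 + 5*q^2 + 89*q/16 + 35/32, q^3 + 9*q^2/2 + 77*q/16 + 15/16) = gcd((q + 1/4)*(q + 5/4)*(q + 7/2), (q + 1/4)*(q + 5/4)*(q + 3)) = q^2 + 3*q/2 + 5/16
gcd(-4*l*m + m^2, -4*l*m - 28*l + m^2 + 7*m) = 4*l - m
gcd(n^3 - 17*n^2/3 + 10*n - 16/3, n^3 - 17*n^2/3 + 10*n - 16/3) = n^3 - 17*n^2/3 + 10*n - 16/3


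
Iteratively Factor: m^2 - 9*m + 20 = (m - 5)*(m - 4)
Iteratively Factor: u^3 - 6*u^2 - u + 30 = (u - 5)*(u^2 - u - 6) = (u - 5)*(u - 3)*(u + 2)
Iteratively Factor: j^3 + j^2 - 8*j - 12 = (j + 2)*(j^2 - j - 6) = (j - 3)*(j + 2)*(j + 2)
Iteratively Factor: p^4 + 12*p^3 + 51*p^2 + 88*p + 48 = (p + 1)*(p^3 + 11*p^2 + 40*p + 48) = (p + 1)*(p + 3)*(p^2 + 8*p + 16) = (p + 1)*(p + 3)*(p + 4)*(p + 4)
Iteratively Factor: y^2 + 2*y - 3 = (y + 3)*(y - 1)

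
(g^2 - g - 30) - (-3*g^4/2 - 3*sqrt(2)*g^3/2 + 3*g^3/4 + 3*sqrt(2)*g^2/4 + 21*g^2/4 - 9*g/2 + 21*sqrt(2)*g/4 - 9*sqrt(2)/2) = 3*g^4/2 - 3*g^3/4 + 3*sqrt(2)*g^3/2 - 17*g^2/4 - 3*sqrt(2)*g^2/4 - 21*sqrt(2)*g/4 + 7*g/2 - 30 + 9*sqrt(2)/2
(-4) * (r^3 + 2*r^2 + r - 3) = -4*r^3 - 8*r^2 - 4*r + 12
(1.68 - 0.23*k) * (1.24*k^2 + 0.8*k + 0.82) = -0.2852*k^3 + 1.8992*k^2 + 1.1554*k + 1.3776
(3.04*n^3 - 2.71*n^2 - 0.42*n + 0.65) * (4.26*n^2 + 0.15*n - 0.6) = 12.9504*n^5 - 11.0886*n^4 - 4.0197*n^3 + 4.332*n^2 + 0.3495*n - 0.39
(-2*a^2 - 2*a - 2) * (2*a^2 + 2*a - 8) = -4*a^4 - 8*a^3 + 8*a^2 + 12*a + 16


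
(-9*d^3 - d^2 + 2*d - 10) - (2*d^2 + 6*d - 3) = -9*d^3 - 3*d^2 - 4*d - 7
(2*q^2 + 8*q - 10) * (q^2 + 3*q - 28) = 2*q^4 + 14*q^3 - 42*q^2 - 254*q + 280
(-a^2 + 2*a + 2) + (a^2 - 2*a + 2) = 4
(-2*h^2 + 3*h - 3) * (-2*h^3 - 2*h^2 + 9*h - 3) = 4*h^5 - 2*h^4 - 18*h^3 + 39*h^2 - 36*h + 9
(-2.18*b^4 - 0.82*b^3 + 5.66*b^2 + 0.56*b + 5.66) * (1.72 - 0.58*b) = 1.2644*b^5 - 3.274*b^4 - 4.6932*b^3 + 9.4104*b^2 - 2.3196*b + 9.7352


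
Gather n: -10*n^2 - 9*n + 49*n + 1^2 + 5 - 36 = -10*n^2 + 40*n - 30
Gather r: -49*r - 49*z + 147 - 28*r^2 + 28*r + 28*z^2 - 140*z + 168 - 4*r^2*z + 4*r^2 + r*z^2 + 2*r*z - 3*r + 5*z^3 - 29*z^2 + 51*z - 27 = r^2*(-4*z - 24) + r*(z^2 + 2*z - 24) + 5*z^3 - z^2 - 138*z + 288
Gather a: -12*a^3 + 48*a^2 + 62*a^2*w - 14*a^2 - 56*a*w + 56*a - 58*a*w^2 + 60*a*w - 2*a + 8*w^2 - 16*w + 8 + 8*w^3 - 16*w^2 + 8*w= -12*a^3 + a^2*(62*w + 34) + a*(-58*w^2 + 4*w + 54) + 8*w^3 - 8*w^2 - 8*w + 8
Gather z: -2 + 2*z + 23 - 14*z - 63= -12*z - 42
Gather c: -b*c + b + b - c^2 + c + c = 2*b - c^2 + c*(2 - b)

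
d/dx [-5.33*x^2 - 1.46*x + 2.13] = -10.66*x - 1.46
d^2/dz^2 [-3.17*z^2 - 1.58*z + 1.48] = -6.34000000000000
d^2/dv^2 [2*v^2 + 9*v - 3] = 4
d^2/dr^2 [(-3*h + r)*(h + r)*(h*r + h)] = 2*h*(-2*h + 3*r + 1)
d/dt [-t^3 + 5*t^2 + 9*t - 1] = -3*t^2 + 10*t + 9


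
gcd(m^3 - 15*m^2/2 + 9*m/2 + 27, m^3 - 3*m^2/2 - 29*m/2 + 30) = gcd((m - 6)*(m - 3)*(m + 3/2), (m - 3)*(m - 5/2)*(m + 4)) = m - 3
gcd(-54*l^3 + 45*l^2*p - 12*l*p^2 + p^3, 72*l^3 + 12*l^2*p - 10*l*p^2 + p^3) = -6*l + p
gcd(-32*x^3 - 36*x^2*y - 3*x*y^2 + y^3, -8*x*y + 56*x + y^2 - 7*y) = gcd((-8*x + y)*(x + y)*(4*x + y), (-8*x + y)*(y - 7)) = 8*x - y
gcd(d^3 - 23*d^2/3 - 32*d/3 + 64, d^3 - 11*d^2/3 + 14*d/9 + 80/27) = d - 8/3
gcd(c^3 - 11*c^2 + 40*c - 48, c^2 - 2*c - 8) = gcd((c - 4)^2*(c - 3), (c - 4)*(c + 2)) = c - 4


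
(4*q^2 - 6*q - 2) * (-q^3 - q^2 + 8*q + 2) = -4*q^5 + 2*q^4 + 40*q^3 - 38*q^2 - 28*q - 4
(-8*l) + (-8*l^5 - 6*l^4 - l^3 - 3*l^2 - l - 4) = -8*l^5 - 6*l^4 - l^3 - 3*l^2 - 9*l - 4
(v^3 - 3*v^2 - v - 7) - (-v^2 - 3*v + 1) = v^3 - 2*v^2 + 2*v - 8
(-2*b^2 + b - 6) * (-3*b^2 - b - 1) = 6*b^4 - b^3 + 19*b^2 + 5*b + 6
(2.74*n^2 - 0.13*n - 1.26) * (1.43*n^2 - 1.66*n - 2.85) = 3.9182*n^4 - 4.7343*n^3 - 9.395*n^2 + 2.4621*n + 3.591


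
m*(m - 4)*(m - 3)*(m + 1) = m^4 - 6*m^3 + 5*m^2 + 12*m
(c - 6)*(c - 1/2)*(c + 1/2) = c^3 - 6*c^2 - c/4 + 3/2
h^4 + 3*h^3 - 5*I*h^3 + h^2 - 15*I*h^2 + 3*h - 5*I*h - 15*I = (h + 3)*(h - 5*I)*(-I*h + 1)*(I*h + 1)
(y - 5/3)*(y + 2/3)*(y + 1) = y^3 - 19*y/9 - 10/9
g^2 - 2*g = g*(g - 2)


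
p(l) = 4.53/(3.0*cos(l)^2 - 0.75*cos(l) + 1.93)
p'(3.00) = -0.14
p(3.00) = 0.81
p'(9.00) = -0.45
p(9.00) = 0.89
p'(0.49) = 0.75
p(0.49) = 1.26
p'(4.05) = 1.28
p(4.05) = 1.28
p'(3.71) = 0.64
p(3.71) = 0.97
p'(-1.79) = 1.82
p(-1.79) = 2.03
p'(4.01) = 1.19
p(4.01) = 1.24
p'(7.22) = 1.59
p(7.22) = 1.78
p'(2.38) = -0.97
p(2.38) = 1.12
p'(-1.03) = -1.66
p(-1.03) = 1.94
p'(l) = 4.53*(6.0*sin(l)*cos(l) - 0.75*sin(l))/(3.0*cos(l)^2 - 0.75*cos(l) + 1.93)^2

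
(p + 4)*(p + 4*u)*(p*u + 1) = p^3*u + 4*p^2*u^2 + 4*p^2*u + p^2 + 16*p*u^2 + 4*p*u + 4*p + 16*u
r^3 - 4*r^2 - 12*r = r*(r - 6)*(r + 2)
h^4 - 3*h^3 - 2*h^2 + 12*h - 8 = (h - 2)^2*(h - 1)*(h + 2)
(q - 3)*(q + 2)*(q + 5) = q^3 + 4*q^2 - 11*q - 30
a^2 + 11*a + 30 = (a + 5)*(a + 6)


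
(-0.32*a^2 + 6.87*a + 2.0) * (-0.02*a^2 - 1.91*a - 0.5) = 0.0064*a^4 + 0.4738*a^3 - 13.0017*a^2 - 7.255*a - 1.0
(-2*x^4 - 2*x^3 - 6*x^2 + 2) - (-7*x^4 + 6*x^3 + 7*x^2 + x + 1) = 5*x^4 - 8*x^3 - 13*x^2 - x + 1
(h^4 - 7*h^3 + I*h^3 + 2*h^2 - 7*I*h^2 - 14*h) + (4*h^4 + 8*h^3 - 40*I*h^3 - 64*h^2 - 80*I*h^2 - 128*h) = 5*h^4 + h^3 - 39*I*h^3 - 62*h^2 - 87*I*h^2 - 142*h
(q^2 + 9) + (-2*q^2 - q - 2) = -q^2 - q + 7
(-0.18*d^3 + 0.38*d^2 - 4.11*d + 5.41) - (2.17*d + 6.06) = -0.18*d^3 + 0.38*d^2 - 6.28*d - 0.649999999999999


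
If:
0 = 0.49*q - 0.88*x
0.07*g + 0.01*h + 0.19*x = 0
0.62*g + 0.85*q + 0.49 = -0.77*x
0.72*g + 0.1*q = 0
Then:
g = 0.06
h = 3.95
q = -0.41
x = -0.23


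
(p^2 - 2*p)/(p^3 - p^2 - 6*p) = (2 - p)/(-p^2 + p + 6)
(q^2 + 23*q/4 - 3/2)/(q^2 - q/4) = (q + 6)/q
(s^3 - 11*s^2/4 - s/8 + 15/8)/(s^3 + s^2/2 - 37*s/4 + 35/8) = (4*s^2 - s - 3)/(4*s^2 + 12*s - 7)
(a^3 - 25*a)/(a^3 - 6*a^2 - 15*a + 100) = a*(a + 5)/(a^2 - a - 20)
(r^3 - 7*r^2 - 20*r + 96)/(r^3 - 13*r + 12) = (r - 8)/(r - 1)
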